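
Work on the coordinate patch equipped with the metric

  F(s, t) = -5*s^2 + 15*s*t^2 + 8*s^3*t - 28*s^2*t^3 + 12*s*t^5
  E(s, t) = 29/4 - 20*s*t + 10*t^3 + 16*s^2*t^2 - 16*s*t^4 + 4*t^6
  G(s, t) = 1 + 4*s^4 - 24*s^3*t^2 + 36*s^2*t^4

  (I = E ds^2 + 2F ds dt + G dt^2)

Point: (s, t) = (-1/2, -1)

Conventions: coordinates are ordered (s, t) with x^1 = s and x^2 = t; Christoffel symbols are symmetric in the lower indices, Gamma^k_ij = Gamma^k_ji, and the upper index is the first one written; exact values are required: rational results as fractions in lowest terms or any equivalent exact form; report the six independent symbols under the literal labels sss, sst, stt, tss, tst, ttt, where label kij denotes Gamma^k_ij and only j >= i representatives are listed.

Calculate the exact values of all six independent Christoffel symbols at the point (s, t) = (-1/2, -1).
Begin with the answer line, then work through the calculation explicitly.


Answer: Gamma_sss = -12/31, Gamma_sst = -24/31, Gamma_stt = -18/31, Gamma_tss = -28/31, Gamma_tst = -56/31, Gamma_ttt = -42/31

E = 13/4, F = 21/4, G = 53/4 at the point
E_s = -12, E_t = -24, F_s = -26, F_t = -37, G_s = -56, G_t = -42
EG - F^2 = 31/2;  g^inv = (2/31) * [[53/4, -21/4], [-21/4, 13/4]]
first-kind symbols [ij,l] = (1/2)(d_i g_jl + d_j g_il - d_l g_ij): [ss,s] = E_s/2 = -6, [ss,t] = F_s - E_t/2 = -14, [st,s] = E_t/2 = -12, [st,t] = G_s/2 = -28, [tt,s] = F_t - G_s/2 = -9, [tt,t] = G_t/2 = -21
Gamma^s_ij = (G*[ij,s] - F*[ij,t])/(EG - F^2), Gamma^t_ij = (E*[ij,t] - F*[ij,s])/(EG - F^2)


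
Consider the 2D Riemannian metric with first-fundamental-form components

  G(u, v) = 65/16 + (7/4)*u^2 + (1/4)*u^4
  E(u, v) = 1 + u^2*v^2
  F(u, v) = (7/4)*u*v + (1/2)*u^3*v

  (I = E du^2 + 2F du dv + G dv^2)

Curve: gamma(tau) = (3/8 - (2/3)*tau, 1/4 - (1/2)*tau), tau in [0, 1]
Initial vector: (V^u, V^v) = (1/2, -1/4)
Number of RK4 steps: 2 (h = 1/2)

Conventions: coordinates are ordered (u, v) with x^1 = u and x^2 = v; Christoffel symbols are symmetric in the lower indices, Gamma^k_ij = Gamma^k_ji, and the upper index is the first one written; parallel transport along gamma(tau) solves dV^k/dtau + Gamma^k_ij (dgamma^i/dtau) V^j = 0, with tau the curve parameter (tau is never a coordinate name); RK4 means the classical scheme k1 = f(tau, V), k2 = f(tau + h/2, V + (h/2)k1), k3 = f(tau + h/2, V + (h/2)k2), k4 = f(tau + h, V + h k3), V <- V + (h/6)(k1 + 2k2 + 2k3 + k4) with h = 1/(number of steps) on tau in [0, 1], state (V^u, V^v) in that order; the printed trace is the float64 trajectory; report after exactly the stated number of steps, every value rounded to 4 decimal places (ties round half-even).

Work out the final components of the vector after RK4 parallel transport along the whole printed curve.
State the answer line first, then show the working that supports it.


Answer: V^u = 0.5001, V^v = -0.2485

gamma'(tau) = (-2/3, -1/2); f(tau, V)^k = -Gamma^k_ij(gamma(tau)) gamma'^i(tau) V^j; h = 1/2; intermediate values shown to 6 dp
curve data and Christoffel symbols at the stage parameters:
  tau = 0.000000: gamma = (0.375000, 0.250000), gamma' = (-0.666667, -0.500000); Gamma_uuu = 0.005422, Gamma_uuv = 0.008134, Gamma_uvv = 0.000000, Gamma_vuu = 0.105285, Gamma_vuv = 0.157928, Gamma_vvv = 0.000000
  tau = 0.250000: gamma = (0.208333, 0.125000), gamma' = (-0.666667, -0.500000); Gamma_uuu = 0.000786, Gamma_uuv = 0.001311, Gamma_uvv = 0.000000, Gamma_vuu = 0.053499, Gamma_vuv = 0.089164, Gamma_vvv = 0.000000
  tau = 0.500000: gamma = (0.041667, 0.000000), gamma' = (-0.666667, -0.500000); Gamma_uuu = 0.000000, Gamma_uuv = 0.000000, Gamma_uvv = 0.000000, Gamma_vuu = 0.000000, Gamma_vuv = 0.017944, Gamma_vvv = 0.000000
  tau = 0.750000: gamma = (-0.125000, -0.125000), gamma' = (-0.666667, -0.500000); Gamma_uuu = -0.000478, Gamma_uuv = -0.000478, Gamma_uvv = 0.000000, Gamma_vuu = -0.053721, Gamma_vuv = -0.053721, Gamma_vvv = 0.000000
  tau = 1.000000: gamma = (-0.291667, -0.250000), gamma' = (-0.666667, -0.500000); Gamma_uuu = -0.004321, Gamma_uuv = -0.005041, Gamma_uvv = 0.000000, Gamma_vuu = -0.106231, Gamma_vuv = -0.123936, Gamma_vvv = 0.000000
step 0: V^u = 0.5000, V^v = -0.2500
step 1: k1 = (0.002485, 0.048256), k2 = (0.000383, 0.026030), k3 = (0.000377, 0.025658), k4 = (0.000000, 0.001651); V <- V + (h/6)(k1 + 2k2 + 2k3 + k4): V^u = 0.5003, V^v = -0.2372
step 2: k1 = (0.000000, 0.001651), k2 = (-0.000203, -0.022877), k3 = (-0.000201, -0.022654), k4 = (-0.001867, -0.045889); V <- V + (h/6)(k1 + 2k2 + 2k3 + k4): V^u = 0.5001, V^v = -0.2485


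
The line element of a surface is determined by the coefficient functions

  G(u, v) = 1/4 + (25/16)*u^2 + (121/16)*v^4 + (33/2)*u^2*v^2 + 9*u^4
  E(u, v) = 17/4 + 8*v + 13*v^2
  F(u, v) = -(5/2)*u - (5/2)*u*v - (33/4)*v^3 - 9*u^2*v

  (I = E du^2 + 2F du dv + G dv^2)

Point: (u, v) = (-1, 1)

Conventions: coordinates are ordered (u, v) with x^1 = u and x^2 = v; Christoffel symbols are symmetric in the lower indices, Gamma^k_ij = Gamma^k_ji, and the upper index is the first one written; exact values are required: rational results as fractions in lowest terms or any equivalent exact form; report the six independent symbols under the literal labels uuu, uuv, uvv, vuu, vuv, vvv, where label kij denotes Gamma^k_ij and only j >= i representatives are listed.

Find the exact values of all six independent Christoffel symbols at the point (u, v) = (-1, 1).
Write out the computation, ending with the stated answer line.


E = 101/4, F = -49/4, G = 279/8 at the point
E_u = 0, E_v = 34, F_u = 13, F_v = -125/4, G_u = -577/8, G_v = 253/4
EG - F^2 = 23377/32;  g^inv = (32/23377) * [[279/8, 49/4], [49/4, 101/4]]
first-kind symbols [ij,l] = (1/2)(d_i g_jl + d_j g_il - d_l g_ij): [uu,u] = E_u/2 = 0, [uu,v] = F_u - E_v/2 = -4, [uv,u] = E_v/2 = 17, [uv,v] = G_u/2 = -577/16, [vv,u] = F_v - G_u/2 = 77/16, [vv,v] = G_v/2 = 253/8
Gamma^u_ij = (G*[ij,u] - F*[ij,v])/(EG - F^2), Gamma^v_ij = (E*[ij,v] - F*[ij,u])/(EG - F^2)

Answer: Gamma_uuu = -1568/23377, Gamma_uuv = 9671/46754, Gamma_uvv = 71071/93508, Gamma_vuu = -3232/23377, Gamma_vuv = -44949/46754, Gamma_vvv = 54879/46754


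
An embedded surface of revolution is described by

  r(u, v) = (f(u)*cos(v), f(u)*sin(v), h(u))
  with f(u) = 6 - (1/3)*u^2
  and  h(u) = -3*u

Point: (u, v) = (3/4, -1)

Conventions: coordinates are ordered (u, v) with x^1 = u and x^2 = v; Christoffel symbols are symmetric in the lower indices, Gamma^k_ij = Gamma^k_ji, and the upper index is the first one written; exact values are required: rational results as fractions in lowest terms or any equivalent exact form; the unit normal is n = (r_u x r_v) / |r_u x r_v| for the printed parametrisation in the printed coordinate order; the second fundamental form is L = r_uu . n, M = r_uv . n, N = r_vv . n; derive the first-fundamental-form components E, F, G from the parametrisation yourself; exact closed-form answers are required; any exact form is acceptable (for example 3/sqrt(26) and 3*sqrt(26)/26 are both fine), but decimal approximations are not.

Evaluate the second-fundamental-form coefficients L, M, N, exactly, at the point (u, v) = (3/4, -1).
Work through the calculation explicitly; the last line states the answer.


f = 93/16, f' = -1/2, f'' = -2/3, h' = -3, h'' = 0
E = 37/4, F = 0, G = 8649/256; answer radicand W^2 = 37/4
unnormalised second-form numerators: l = -2, m = 0, n = -279/16; L = l/sqrt(37/4), and similarly M = m/sqrt(W^2), N = n/sqrt(W^2)

Answer: L = -4*sqrt(37)/37, M = 0, N = -279*sqrt(37)/296


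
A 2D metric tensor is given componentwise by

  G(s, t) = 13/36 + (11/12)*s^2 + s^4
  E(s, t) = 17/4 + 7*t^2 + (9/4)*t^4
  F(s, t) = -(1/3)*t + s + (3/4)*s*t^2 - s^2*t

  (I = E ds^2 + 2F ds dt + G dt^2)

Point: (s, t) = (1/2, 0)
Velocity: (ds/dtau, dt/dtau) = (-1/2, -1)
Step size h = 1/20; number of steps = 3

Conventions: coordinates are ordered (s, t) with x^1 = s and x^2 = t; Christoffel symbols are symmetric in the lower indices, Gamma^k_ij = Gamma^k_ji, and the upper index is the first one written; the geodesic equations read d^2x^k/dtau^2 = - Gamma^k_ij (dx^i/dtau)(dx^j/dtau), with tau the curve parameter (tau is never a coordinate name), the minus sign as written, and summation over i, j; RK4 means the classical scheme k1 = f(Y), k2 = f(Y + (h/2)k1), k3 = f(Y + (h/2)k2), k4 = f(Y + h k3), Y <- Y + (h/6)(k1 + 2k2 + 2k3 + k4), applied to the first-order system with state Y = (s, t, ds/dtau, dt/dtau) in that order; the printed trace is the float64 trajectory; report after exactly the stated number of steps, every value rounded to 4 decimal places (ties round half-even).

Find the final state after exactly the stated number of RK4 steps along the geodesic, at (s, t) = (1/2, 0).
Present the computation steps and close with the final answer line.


f(Y) = (ds/dtau, dt/dtau, -Gamma^s_ij Y'^i Y'^j, -Gamma^t_ij Y'^i Y'^j) with the Gammas evaluated at the stage position; h = 0.050000; intermediate values shown to 6 dp
step 0: s = 0.5000, t = 0.0000, ds/dtau = -0.5000, dt/dtau = -1.0000
step 1:
  k1: at (s, t) = (0.500000, 0.000000), (ds/dtau, dt/dtau) = (-0.500000, -1.000000); Gamma_sss = -0.198074, Gamma_sst = -0.140303, Gamma_stt = -0.334021, Gamma_tss = 1.683631, Gamma_tst = 1.192572, Gamma_ttt = 0.255846; k1 = (-0.500000, -1.000000, 0.523842, -1.869326)
  k2: at (s, t) = (0.487500, -0.025000), (ds/dtau, dt/dtau) = (-0.486904, -1.046733); Gamma_sss = -0.245720, Gamma_sst = -0.184344, Gamma_stt = -0.328649, Gamma_tss = 2.082431, Gamma_tst = 1.213533, Gamma_ttt = 0.259635; k2 = (-0.486904, -1.046733, 0.606244, -2.015136)
  k3: at (s, t) = (0.487827, -0.026168), (ds/dtau, dt/dtau) = (-0.484844, -1.050378); Gamma_sss = -0.248035, Gamma_sst = -0.186855, Gamma_stt = -0.329235, Gamma_tss = 2.097968, Gamma_tst = 1.216174, Gamma_ttt = 0.260446; k3 = (-0.484844, -1.050378, 0.611868, -2.019247)
  k4: at (s, t) = (0.475758, -0.052519), (ds/dtau, dt/dtau) = (-0.469407, -1.100962); Gamma_sss = -0.300777, Gamma_sst = -0.233471, Gamma_stt = -0.323815, Gamma_tss = 2.537095, Gamma_tst = 1.241719, Gamma_ttt = 0.264420; k4 = (-0.469407, -1.100962, 0.700091, -2.162976)
  Y <- Y + (h/6)(k1 + 2k2 + 2k3 + k4): s = 0.4757, t = -0.0525, ds/dtau = -0.4695, dt/dtau = -1.1008
step 2:
  k1: at (s, t) = (0.475726, -0.052460), (ds/dtau, dt/dtau) = (-0.469499, -1.100842); Gamma_sss = -0.300651, Gamma_sst = -0.233336, Gamma_stt = -0.323774, Gamma_tss = 2.536356, Gamma_tst = 1.241548, Gamma_ttt = 0.264368; k1 = (-0.469499, -1.100842, 0.699835, -2.162835)
  k2: at (s, t) = (0.463988, -0.079981), (ds/dtau, dt/dtau) = (-0.452003, -1.154913); Gamma_sss = -0.358165, Gamma_sst = -0.281883, Gamma_stt = -0.318110, Gamma_tss = 3.015664, Gamma_tst = 1.271304, Gamma_ttt = 0.268295; k2 = (-0.452003, -1.154913, 0.791778, -2.301281)
  k3: at (s, t) = (0.464426, -0.081333), (ds/dtau, dt/dtau) = (-0.449704, -1.158374); Gamma_sss = -0.361189, Gamma_sst = -0.284814, Gamma_stt = -0.318744, Gamma_tss = 3.034544, Gamma_tst = 1.274828, Gamma_ttt = 0.269266; k3 = (-0.449704, -1.158374, 0.797479, -2.303178)
  k4: at (s, t) = (0.453241, -0.110379), (ds/dtau, dt/dtau) = (-0.429625, -1.216001); Gamma_sss = -0.424630, Gamma_sst = -0.335818, Gamma_stt = -0.312941, Gamma_tss = 3.562028, Gamma_tst = 1.310392, Gamma_ttt = 0.273391; k4 = (-0.429625, -1.216001, 0.891988, -2.430883)
  Y <- Y + (h/6)(k1 + 2k2 + 2k3 + k4): s = 0.4532, t = -0.1103, ds/dtau = -0.4297, dt/dtau = -1.2159
step 3:
  k1: at (s, t) = (0.453205, -0.110322), (ds/dtau, dt/dtau) = (-0.429746, -1.215864); Gamma_sss = -0.424491, Gamma_sst = -0.335685, Gamma_stt = -0.312900, Gamma_tss = 3.561308, Gamma_tst = 1.310199, Gamma_ttt = 0.273336; k1 = (-0.429746, -1.215864, 0.891763, -2.430978)
  k2: at (s, t) = (0.442461, -0.140718), (ds/dtau, dt/dtau) = (-0.407452, -1.276639); Gamma_sss = -0.493451, Gamma_sst = -0.388395, Gamma_stt = -0.306766, Gamma_tss = 4.137637, Gamma_tst = 1.351111, Gamma_ttt = 0.277404; k2 = (-0.407452, -1.276639, 0.985952, -2.544645)
  k3: at (s, t) = (0.443018, -0.142238), (ds/dtau, dt/dtau) = (-0.405097, -1.279480); Gamma_sss = -0.497278, Gamma_sst = -0.391669, Gamma_stt = -0.307422, Gamma_tss = 4.160051, Gamma_tst = 1.355645, Gamma_ttt = 0.278527; k3 = (-0.405097, -1.279480, 0.990891, -2.543946)
  k4: at (s, t) = (0.432950, -0.174296), (ds/dtau, dt/dtau) = (-0.380201, -1.343062); Gamma_sss = -0.572929, Gamma_sst = -0.446351, Gamma_stt = -0.301032, Gamma_tss = 4.793952, Gamma_tst = 1.403599, Gamma_ttt = 0.282756; k4 = (-0.380201, -1.343062, 1.081667, -2.636469)
  Y <- Y + (h/6)(k1 + 2k2 + 2k3 + k4): s = 0.4329, t = -0.1742, ds/dtau = -0.3804, dt/dtau = -1.3429

Answer: s = 0.4329, t = -0.1742, ds/dtau = -0.3804, dt/dtau = -1.3429


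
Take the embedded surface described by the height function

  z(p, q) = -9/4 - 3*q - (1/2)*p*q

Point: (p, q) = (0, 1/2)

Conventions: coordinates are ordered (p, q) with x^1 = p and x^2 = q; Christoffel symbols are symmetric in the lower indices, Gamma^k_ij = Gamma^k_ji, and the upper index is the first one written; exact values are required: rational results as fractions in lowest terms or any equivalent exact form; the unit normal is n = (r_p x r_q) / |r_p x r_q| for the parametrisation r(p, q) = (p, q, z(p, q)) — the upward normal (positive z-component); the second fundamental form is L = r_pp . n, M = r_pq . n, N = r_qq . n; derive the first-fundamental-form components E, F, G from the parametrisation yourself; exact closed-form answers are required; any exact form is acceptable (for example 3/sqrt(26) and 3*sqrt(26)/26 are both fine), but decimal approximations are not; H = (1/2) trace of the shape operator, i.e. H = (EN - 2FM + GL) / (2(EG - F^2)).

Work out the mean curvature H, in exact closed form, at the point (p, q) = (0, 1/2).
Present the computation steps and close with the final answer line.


z_p = -1/4, z_q = -3, z_pp = 0, z_pq = -1/2, z_qq = 0
E = 17/16, F = 3/4, G = 10; answer radicand W^2 = 161/16
unnormalised second-form numerators: l = 0, m = -1/2, n = 0; L = l/sqrt(161/16), and similarly M = m/sqrt(W^2), N = n/sqrt(W^2)
H = (E*n - 2*F*m + G*l) / (2*(EG - F^2)*sqrt(W^2)); E*n - 2*F*m + G*l = 3/4, EG - F^2 = 161/16, so H = (6/161)/sqrt(161/16)

Answer: H = 24*sqrt(161)/25921


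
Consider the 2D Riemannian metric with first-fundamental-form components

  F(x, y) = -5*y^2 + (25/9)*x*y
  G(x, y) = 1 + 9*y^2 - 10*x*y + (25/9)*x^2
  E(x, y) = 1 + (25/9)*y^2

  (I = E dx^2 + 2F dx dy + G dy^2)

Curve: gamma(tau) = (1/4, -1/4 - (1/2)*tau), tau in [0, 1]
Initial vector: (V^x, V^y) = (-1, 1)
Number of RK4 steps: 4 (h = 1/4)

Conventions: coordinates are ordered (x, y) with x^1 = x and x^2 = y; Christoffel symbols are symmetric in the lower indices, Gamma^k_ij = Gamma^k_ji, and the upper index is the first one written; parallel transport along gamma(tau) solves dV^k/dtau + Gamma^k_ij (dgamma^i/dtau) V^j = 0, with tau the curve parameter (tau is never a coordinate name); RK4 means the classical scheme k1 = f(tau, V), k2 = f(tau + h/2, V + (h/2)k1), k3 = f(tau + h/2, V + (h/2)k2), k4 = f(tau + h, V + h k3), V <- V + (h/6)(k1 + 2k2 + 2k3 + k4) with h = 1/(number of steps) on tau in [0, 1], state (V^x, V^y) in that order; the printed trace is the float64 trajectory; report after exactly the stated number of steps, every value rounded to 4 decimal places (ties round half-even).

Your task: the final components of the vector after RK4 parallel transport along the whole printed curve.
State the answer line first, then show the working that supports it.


Answer: V^x = -0.7428, V^y = 0.3836

gamma'(tau) = (0, -1/2); f(tau, V)^k = -Gamma^k_ij(gamma(tau)) gamma'^i(tau) V^j; h = 1/4; intermediate values shown to 6 dp
curve data and Christoffel symbols at the stage parameters:
  tau = 0.000000: gamma = (0.250000, -0.250000), gamma' = (0.000000, -0.500000); Gamma_xxx = 0.000000, Gamma_xxy = -0.273973, Gamma_xyy = 0.493151, Gamma_yxx = 0.000000, Gamma_yxy = 0.767123, Gamma_yyy = -1.380822
  tau = 0.125000: gamma = (0.250000, -0.312500), gamma' = (0.000000, -0.500000); Gamma_xxx = 0.000000, Gamma_xxy = -0.279564, Gamma_xyy = 0.503215, Gamma_yxx = 0.000000, Gamma_yxy = 0.726866, Gamma_yyy = -1.308359
  tau = 0.250000: gamma = (0.250000, -0.375000), gamma' = (0.000000, -0.500000); Gamma_xxx = 0.000000, Gamma_xxy = -0.276498, Gamma_xyy = 0.497696, Gamma_yxx = 0.000000, Gamma_yxy = 0.682028, Gamma_yyy = -1.227650
  tau = 0.375000: gamma = (0.250000, -0.437500), gamma' = (0.000000, -0.500000); Gamma_xxx = 0.000000, Gamma_xxy = -0.268766, Gamma_xyy = 0.483778, Gamma_yxx = 0.000000, Gamma_yxy = 0.637358, Gamma_yyy = -1.147245
  tau = 0.500000: gamma = (0.250000, -0.500000), gamma' = (0.000000, -0.500000); Gamma_xxx = 0.000000, Gamma_xxy = -0.258732, Gamma_xyy = 0.465718, Gamma_yxx = 0.000000, Gamma_yxy = 0.595084, Gamma_yyy = -1.071151
  tau = 0.625000: gamma = (0.250000, -0.562500), gamma' = (0.000000, -0.500000); Gamma_xxx = 0.000000, Gamma_xxy = -0.247763, Gamma_xyy = 0.445974, Gamma_yxx = 0.000000, Gamma_yxy = 0.556091, Gamma_yyy = -1.000964
  tau = 0.750000: gamma = (0.250000, -0.625000), gamma' = (0.000000, -0.500000); Gamma_xxx = 0.000000, Gamma_xxy = -0.236630, Gamma_xyy = 0.425935, Gamma_yxx = 0.000000, Gamma_yxy = 0.520587, Gamma_yyy = -0.937056
  tau = 0.875000: gamma = (0.250000, -0.687500), gamma' = (0.000000, -0.500000); Gamma_xxx = 0.000000, Gamma_xxy = -0.225757, Gamma_xyy = 0.406362, Gamma_yxx = 0.000000, Gamma_yxy = 0.488456, Gamma_yyy = -0.879220
  tau = 1.000000: gamma = (0.250000, -0.750000), gamma' = (0.000000, -0.500000); Gamma_xxx = 0.000000, Gamma_xxy = -0.215363, Gamma_xyy = 0.387653, Gamma_yxx = 0.000000, Gamma_yxy = 0.459440, Gamma_yyy = -0.826992
step 0: V^x = -1.0000, V^y = 1.0000
step 1: k1 = (0.383562, -1.073973), k2 = (0.350910, -0.912366), k3 = (0.356563, -0.927065), k4 = (0.317099, -0.782177); V <- V + (h/6)(k1 + 2k2 + 2k3 + k4): V^x = -0.9118, V^y = 0.7694
step 2: k1 = (0.317519, -0.783215), k2 = (0.279625, -0.663111), k3 = (0.283893, -0.673232), k4 = (0.248745, -0.572113); V <- V + (h/6)(k1 + 2k2 + 2k3 + k4): V^x = -0.8413, V^y = 0.6015
step 3: k1 = (0.248909, -0.572491), k2 = (0.218545, -0.490512), k3 = (0.221300, -0.496696), k4 = (0.194656, -0.428243); V <- V + (h/6)(k1 + 2k2 + 2k3 + k4): V^x = -0.7862, V^y = 0.4776
step 4: k1 = (0.194723, -0.428390), k2 = (0.172147, -0.372464), k3 = (0.173886, -0.376227), k4 = (0.154310, -0.329194); V <- V + (h/6)(k1 + 2k2 + 2k3 + k4): V^x = -0.7428, V^y = 0.3836


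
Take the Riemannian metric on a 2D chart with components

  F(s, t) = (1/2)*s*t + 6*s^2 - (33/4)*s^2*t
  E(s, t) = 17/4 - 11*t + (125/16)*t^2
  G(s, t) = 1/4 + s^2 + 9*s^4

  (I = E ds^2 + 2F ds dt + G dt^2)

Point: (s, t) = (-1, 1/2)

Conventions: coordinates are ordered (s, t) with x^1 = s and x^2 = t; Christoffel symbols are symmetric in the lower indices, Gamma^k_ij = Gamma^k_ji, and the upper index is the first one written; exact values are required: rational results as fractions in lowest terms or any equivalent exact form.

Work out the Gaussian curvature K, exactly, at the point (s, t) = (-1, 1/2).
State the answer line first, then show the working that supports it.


Answer: K = -557056/195223

E = 45/64, F = 13/8, G = 41/4, EG - F^2 = 1169/256 at the point
E_s = 0, E_t = -51/16, F_s = -7/2, F_t = -35/4, G_s = -38, G_t = 0
E_tt = 125/8, F_st = 17, G_ss = 110
By Brioschi, K is (det M1 - det M2) divided by (EG - F^2) squared.
M1 = [[-E_tt/2 + F_st - G_ss/2, E_s/2, F_s - E_t/2], [F_t - G_s/2, E, F], [G_t/2, F, G]] = [[-733/16, 0, -61/32], [41/4, 45/64, 13/8], [0, 13/8, 41/4]]; det M1 = -986929/4096
M2 = [[0, E_t/2, G_s/2], [E_t/2, E, F], [G_s/2, F, G]] = [[0, -51/32, -19], [-51/32, 45/64, 13/8], [-19, 13/8, 41/4]]; det M2 = -743217/4096
det M1 - det M2 = -119/2; K = -119/2 / (1169/256)^2 = -557056/195223


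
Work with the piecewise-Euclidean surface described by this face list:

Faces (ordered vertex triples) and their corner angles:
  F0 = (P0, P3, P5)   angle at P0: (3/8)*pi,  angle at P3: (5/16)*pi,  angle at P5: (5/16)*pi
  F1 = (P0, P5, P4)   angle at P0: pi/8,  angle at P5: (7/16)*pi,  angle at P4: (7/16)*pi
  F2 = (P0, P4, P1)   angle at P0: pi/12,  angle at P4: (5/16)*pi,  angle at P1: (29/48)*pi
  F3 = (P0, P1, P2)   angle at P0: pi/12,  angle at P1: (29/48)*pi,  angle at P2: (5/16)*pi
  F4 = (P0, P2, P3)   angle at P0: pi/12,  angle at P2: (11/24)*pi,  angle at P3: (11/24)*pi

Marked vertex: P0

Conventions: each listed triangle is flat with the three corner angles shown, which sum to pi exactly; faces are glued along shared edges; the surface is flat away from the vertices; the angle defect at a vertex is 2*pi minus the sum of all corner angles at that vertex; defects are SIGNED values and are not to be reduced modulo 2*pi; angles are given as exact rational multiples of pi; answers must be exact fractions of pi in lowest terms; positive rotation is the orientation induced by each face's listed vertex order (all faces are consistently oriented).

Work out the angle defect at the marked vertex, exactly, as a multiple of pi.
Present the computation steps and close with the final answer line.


Sum of corner angles at P0: (3/4)*pi
defect = 2*pi - (3/4)*pi

Answer: defect(P0) = (5/4)*pi


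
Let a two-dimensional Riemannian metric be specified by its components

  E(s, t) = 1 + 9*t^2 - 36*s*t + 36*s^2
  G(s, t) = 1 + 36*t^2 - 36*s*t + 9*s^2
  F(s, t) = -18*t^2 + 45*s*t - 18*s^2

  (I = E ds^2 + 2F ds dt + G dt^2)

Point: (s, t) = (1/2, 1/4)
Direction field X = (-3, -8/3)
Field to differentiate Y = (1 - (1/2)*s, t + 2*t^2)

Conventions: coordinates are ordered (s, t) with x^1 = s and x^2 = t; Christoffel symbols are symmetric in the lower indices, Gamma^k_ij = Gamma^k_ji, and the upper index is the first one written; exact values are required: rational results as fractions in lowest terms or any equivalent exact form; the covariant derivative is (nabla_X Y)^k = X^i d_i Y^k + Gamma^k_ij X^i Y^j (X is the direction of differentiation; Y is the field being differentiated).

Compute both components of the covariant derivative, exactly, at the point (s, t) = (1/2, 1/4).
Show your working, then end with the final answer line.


E = 97/16, F = 0, G = 1 at the point
E_s = 27, E_t = -27/2, F_s = -27/4, F_t = 27/2, G_s = 0, G_t = 0
EG - F^2 = 97/16;  g^inv = (16/97) * [[1, 0], [0, 97/16]]
first-kind symbols [ij,l] = (1/2)(d_i g_jl + d_j g_il - d_l g_ij): [ss,s] = E_s/2 = 27/2, [ss,t] = F_s - E_t/2 = 0, [st,s] = E_t/2 = -27/4, [st,t] = G_s/2 = 0, [tt,s] = F_t - G_s/2 = 27/2, [tt,t] = G_t/2 = 0
Gamma^s_ij = (G*[ij,s] - F*[ij,t])/(EG - F^2), Gamma^t_ij = (E*[ij,t] - F*[ij,s])/(EG - F^2)
Gamma_sss = 216/97, Gamma_sst = -108/97, Gamma_stt = 216/97, Gamma_tss = 0, Gamma_tst = 0, Gamma_ttt = 0
X = (-3, -8/3), Y = (3/4, 3/8) at the point

Answer: (nabla_X Y)^s = -219/97, (nabla_X Y)^t = -16/3


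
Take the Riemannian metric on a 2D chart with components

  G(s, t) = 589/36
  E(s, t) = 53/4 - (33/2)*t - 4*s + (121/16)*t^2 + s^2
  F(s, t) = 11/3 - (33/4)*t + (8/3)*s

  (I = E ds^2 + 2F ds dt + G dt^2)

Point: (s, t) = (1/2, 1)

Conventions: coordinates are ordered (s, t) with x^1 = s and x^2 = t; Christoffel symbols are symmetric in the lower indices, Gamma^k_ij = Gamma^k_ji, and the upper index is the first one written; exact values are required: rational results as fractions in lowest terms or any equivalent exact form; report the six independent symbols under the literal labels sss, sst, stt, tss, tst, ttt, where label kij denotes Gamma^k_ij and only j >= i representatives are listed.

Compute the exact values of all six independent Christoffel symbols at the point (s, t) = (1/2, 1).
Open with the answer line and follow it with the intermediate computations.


Answer: Gamma_sss = -7857/18065, Gamma_sst = -6479/18065, Gamma_stt = -77748/18065, Gamma_tss = 8571/72260, Gamma_tst = -1287/18065, Gamma_ttt = -15444/18065

E = 41/16, F = -13/4, G = 589/36 at the point
E_s = -3, E_t = -11/8, F_s = 8/3, F_t = -33/4, G_s = 0, G_t = 0
EG - F^2 = 18065/576;  g^inv = (576/18065) * [[589/36, 13/4], [13/4, 41/16]]
first-kind symbols [ij,l] = (1/2)(d_i g_jl + d_j g_il - d_l g_ij): [ss,s] = E_s/2 = -3/2, [ss,t] = F_s - E_t/2 = 161/48, [st,s] = E_t/2 = -11/16, [st,t] = G_s/2 = 0, [tt,s] = F_t - G_s/2 = -33/4, [tt,t] = G_t/2 = 0
Gamma^s_ij = (G*[ij,s] - F*[ij,t])/(EG - F^2), Gamma^t_ij = (E*[ij,t] - F*[ij,s])/(EG - F^2)


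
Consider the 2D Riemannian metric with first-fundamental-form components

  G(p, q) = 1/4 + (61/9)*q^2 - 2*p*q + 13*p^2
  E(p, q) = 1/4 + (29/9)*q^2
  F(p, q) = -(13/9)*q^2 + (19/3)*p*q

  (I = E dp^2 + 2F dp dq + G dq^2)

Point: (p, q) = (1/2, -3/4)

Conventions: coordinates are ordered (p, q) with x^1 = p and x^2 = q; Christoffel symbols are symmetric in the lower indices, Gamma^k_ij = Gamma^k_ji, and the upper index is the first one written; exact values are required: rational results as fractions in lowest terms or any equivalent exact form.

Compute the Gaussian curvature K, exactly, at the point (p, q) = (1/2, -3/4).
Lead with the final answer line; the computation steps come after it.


Answer: K = -188288/128547

E = 33/16, F = -51/16, G = 129/16, EG - F^2 = 207/32 at the point
E_p = 0, E_q = -29/6, F_p = -19/4, F_q = 16/3, G_p = 29/2, G_q = -67/6
E_qq = 58/9, F_pq = 19/3, G_pp = 26
K follows from Brioschi's formula, (det M1 - det M2)/(EG - F^2)^2.
M1 = [[-E_qq/2 + F_pq - G_pp/2, E_p/2, F_p - E_q/2], [F_q - G_p/2, E, F], [G_q/2, F, G]] = [[-89/9, 0, -7/3], [-23/12, 33/16, -51/16], [-67/12, -51/16, 129/16]]; det M1 = -3363/32
M2 = [[0, E_q/2, G_p/2], [E_q/2, E, F], [G_p/2, F, G]] = [[0, -29/12, 29/4], [-29/12, 33/16, -51/16], [29/4, -51/16, 129/16]]; det M2 = -4205/96
det M1 - det M2 = -1471/24; K = -1471/24 / (207/32)^2 = -188288/128547


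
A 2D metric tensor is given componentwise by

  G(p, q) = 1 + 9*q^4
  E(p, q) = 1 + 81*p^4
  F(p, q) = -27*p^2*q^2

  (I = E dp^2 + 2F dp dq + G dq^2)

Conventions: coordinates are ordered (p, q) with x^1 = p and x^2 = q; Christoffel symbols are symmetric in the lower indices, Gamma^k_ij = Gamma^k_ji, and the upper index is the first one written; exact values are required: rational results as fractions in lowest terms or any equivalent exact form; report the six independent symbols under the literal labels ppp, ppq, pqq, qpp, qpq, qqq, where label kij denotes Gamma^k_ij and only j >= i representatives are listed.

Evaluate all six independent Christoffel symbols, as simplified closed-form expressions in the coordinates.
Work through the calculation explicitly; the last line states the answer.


E = 1 + 81*p^4; F = -27*p^2*q^2; G = 1 + 9*q^4
Gamma^k_ij = (1/2) g^{kl} (d_i g_jl + d_j g_il - d_l g_ij), with g^inv = (1/(EG-F^2)) [[G, -F], [-F, E]]
first partials: E_p = 324*p^3, E_q = 0, F_p = -54*p*q^2, F_q = -54*p^2*q, G_p = 0, G_q = 36*q^3
D = EG - F^2 = 1 + 9*q^4 + 81*p^4
expanded: Gamma^p_pp = (G E_p - 2F F_p + F E_q)/(2D), Gamma^p_pq = (G E_q - F G_p)/(2D), Gamma^p_qq = (2G F_q - G G_p - F G_q)/(2D), Gamma^q_pp = (2E F_p - E E_q - F E_p)/(2D), Gamma^q_pq = (E G_p - F E_q)/(2D), Gamma^q_qq = (E G_q - 2F F_q + F G_p)/(2D); substitute and cancel common factors

Answer: Gamma_ppp = 162*p^3/(81*p^4 + 9*q^4 + 1), Gamma_ppq = 0, Gamma_pqq = -54*p^2*q/(81*p^4 + 9*q^4 + 1), Gamma_qpp = -54*p*q^2/(81*p^4 + 9*q^4 + 1), Gamma_qpq = 0, Gamma_qqq = 18*q^3/(81*p^4 + 9*q^4 + 1)


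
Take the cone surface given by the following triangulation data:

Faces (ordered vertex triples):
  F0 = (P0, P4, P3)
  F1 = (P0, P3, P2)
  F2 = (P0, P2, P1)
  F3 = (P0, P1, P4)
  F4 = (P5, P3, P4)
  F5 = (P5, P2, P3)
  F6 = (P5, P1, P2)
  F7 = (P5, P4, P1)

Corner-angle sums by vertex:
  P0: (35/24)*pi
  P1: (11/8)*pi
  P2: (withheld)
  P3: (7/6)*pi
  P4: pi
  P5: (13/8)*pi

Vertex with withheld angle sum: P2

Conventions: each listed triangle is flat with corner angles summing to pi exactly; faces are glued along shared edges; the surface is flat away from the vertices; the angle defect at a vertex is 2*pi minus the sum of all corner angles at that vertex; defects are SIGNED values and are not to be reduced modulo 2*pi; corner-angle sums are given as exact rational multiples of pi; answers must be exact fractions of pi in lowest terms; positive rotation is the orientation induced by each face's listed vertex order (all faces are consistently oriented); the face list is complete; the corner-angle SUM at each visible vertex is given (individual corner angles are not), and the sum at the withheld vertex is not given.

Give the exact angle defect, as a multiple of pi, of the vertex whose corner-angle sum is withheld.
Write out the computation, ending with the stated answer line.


V = 6, E = 12, F = 8; chi = V - E + F = 2
Gauss-Bonnet: total defect = 2*pi*chi = 4*pi; visible defects sum to (27/8)*pi

Answer: defect(P2) = (5/8)*pi


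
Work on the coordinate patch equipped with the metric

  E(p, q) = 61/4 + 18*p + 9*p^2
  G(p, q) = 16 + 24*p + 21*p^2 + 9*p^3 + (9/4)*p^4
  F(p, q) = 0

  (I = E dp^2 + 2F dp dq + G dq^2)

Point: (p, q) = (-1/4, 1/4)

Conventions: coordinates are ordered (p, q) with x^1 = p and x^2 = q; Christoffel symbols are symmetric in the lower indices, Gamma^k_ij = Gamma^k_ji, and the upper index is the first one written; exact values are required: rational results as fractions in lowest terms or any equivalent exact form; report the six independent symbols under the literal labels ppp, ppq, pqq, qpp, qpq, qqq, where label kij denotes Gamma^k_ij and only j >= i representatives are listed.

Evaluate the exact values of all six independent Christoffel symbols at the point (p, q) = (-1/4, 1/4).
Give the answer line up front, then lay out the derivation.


Answer: Gamma_ppp = 108/181, Gamma_ppq = 0, Gamma_pqq = -963/1448, Gamma_qpp = 0, Gamma_qpq = 72/107, Gamma_qqq = 0

E = 181/16, F = 0, G = 11449/1024 at the point
E_p = 27/2, E_q = 0, F_p = 0, F_q = 0, G_p = 963/64, G_q = 0
EG - F^2 = 2072269/16384;  g^inv = (16384/2072269) * [[11449/1024, 0], [0, 181/16]]
first-kind symbols [ij,l] = (1/2)(d_i g_jl + d_j g_il - d_l g_ij): [pp,p] = E_p/2 = 27/4, [pp,q] = F_p - E_q/2 = 0, [pq,p] = E_q/2 = 0, [pq,q] = G_p/2 = 963/128, [qq,p] = F_q - G_p/2 = -963/128, [qq,q] = G_q/2 = 0
Gamma^p_ij = (G*[ij,p] - F*[ij,q])/(EG - F^2), Gamma^q_ij = (E*[ij,q] - F*[ij,p])/(EG - F^2)


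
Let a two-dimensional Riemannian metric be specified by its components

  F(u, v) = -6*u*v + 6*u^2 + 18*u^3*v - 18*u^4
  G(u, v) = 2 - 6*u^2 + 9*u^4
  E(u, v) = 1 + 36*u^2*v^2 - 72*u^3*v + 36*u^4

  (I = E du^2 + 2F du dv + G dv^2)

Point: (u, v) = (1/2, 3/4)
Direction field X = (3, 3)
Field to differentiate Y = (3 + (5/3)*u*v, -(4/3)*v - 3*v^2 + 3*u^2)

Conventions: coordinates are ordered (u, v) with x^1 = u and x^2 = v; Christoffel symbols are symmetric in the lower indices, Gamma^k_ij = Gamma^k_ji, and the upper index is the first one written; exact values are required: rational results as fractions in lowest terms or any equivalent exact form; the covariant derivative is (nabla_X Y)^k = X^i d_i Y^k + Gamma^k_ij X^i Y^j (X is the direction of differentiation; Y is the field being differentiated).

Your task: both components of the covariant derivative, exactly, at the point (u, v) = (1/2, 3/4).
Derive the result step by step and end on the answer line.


E = 25/16, F = -3/16, G = 17/16 at the point
E_u = -9/4, E_v = 9/2, F_u = 21/8, F_v = -3/4, G_u = -3/2, G_v = 0
EG - F^2 = 13/8;  g^inv = (8/13) * [[17/16, 3/16], [3/16, 25/16]]
first-kind symbols [ij,l] = (1/2)(d_i g_jl + d_j g_il - d_l g_ij): [uu,u] = E_u/2 = -9/8, [uu,v] = F_u - E_v/2 = 3/8, [uv,u] = E_v/2 = 9/4, [uv,v] = G_u/2 = -3/4, [vv,u] = F_v - G_u/2 = 0, [vv,v] = G_v/2 = 0
Gamma^u_ij = (G*[ij,u] - F*[ij,v])/(EG - F^2), Gamma^v_ij = (E*[ij,v] - F*[ij,u])/(EG - F^2)
Gamma_uuu = -9/13, Gamma_uuv = 18/13, Gamma_uvv = 0, Gamma_vuu = 3/13, Gamma_vuv = -6/13, Gamma_vvv = 0
X = (3, 3), Y = (29/8, -31/16) at the point

Answer: (nabla_X Y)^u = 149/26, (nabla_X Y)^v = -433/52


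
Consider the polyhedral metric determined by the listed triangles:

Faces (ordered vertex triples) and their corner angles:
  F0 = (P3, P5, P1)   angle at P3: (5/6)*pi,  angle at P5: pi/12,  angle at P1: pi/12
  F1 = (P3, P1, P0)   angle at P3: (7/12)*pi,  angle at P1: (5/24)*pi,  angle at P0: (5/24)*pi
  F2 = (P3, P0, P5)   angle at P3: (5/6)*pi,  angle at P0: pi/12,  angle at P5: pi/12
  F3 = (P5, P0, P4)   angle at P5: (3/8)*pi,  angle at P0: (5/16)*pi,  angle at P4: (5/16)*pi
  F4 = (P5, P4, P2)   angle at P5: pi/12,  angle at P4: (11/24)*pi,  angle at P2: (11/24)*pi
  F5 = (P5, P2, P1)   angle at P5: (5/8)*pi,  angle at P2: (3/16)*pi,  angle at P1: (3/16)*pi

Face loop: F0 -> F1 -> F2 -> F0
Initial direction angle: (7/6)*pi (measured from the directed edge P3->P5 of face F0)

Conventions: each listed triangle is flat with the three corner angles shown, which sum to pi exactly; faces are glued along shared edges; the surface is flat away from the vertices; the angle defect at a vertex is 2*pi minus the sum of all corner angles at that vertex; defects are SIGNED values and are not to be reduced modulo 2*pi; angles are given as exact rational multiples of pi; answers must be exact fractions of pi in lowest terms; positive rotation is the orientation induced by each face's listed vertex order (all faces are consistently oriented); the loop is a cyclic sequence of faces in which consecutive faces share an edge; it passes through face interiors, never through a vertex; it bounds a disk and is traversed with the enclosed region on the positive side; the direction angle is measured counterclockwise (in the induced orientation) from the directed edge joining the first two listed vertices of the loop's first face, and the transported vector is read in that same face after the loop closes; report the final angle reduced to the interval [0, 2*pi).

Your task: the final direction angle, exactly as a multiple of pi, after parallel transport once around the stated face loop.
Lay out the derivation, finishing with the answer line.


enclosed vertex P3: corner angles sum to (9/4)*pi, defect = 2*pi - (9/4)*pi = -pi/4
transport around the loop rotates by the sum of enclosed defects; add to the initial angle mod 2*pi
final angle = (7/6)*pi - pi/4 = (11/12)*pi (mod 2*pi)

Answer: final direction angle = (11/12)*pi


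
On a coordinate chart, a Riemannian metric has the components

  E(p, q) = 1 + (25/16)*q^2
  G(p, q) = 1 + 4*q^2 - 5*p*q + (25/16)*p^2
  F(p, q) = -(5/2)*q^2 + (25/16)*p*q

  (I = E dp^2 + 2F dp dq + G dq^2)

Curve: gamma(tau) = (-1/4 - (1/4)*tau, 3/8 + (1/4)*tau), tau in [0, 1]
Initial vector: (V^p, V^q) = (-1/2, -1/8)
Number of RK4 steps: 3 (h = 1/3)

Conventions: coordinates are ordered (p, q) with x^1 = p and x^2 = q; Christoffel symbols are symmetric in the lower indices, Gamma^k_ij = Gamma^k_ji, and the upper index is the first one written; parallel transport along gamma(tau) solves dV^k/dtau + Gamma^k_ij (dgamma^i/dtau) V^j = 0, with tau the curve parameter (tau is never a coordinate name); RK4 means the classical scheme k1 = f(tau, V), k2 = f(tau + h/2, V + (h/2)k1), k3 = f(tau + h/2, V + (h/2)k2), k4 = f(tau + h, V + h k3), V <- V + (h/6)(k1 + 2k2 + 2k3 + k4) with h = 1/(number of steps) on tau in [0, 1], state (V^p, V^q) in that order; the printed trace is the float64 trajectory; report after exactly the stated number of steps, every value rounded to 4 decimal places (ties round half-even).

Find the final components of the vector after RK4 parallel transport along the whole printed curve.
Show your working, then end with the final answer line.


gamma'(tau) = (-1/4, 1/4); f(tau, V)^k = -Gamma^k_ij(gamma(tau)) gamma'^i(tau) V^j; h = 1/3; intermediate values shown to 6 dp
curve data and Christoffel symbols at the stage parameters:
  tau = 0.000000: gamma = (-0.250000, 0.375000), gamma' = (-0.250000, 0.250000); Gamma_ppp = 0.000000, Gamma_ppq = 0.249480, Gamma_pqq = -0.399168, Gamma_qpp = 0.000000, Gamma_qpq = -0.565489, Gamma_qqq = 0.904782
  tau = 0.166667: gamma = (-0.291667, 0.416667), gamma' = (-0.250000, 0.250000); Gamma_ppp = 0.000000, Gamma_ppq = 0.240568, Gamma_pqq = -0.384908, Gamma_qpp = 0.000000, Gamma_qpq = -0.553306, Gamma_qqq = 0.885289
  tau = 0.333333: gamma = (-0.333333, 0.458333), gamma' = (-0.250000, 0.250000); Gamma_ppp = 0.000000, Gamma_ppq = 0.230568, Gamma_pqq = -0.368908, Gamma_qpp = 0.000000, Gamma_qpq = -0.536594, Gamma_qqq = 0.858550
  tau = 0.500000: gamma = (-0.375000, 0.500000), gamma' = (-0.250000, 0.250000); Gamma_ppp = 0.000000, Gamma_ppq = 0.220204, Gamma_pqq = -0.352326, Gamma_qpp = 0.000000, Gamma_qpq = -0.517479, Gamma_qqq = 0.827966
  tau = 0.666667: gamma = (-0.416667, 0.541667), gamma' = (-0.250000, 0.250000); Gamma_ppp = 0.000000, Gamma_ppq = 0.209920, Gamma_pqq = -0.335872, Gamma_qpp = 0.000000, Gamma_qpq = -0.497349, Gamma_qqq = 0.795759
  tau = 0.833333: gamma = (-0.458333, 0.583333), gamma' = (-0.250000, 0.250000); Gamma_ppp = 0.000000, Gamma_ppq = 0.199976, Gamma_pqq = -0.319962, Gamma_qpp = 0.000000, Gamma_qpq = -0.477086, Gamma_qqq = 0.763338
  tau = 1.000000: gamma = (-0.500000, 0.625000), gamma' = (-0.250000, 0.250000); Gamma_ppp = 0.000000, Gamma_ppq = 0.190512, Gamma_pqq = -0.304820, Gamma_qpp = 0.000000, Gamma_qpq = -0.457230, Gamma_qqq = 0.731568
step 0: V^p = -0.5000, V^q = -0.1250
step 1: k1 = (0.010915, -0.024740), k2 = (0.009771, -0.022473), k3 = (0.009841, -0.022635), k4 = (0.008767, -0.020404); V <- V + (h/6)(k1 + 2k2 + 2k3 + k4): V^p = -0.4967, V^q = -0.1325
step 2: k1 = (0.008772, -0.020414), k2 = (0.007810, -0.018353), k3 = (0.007868, -0.018490), k4 = (0.007008, -0.016603); V <- V + (h/6)(k1 + 2k2 + 2k3 + k4): V^p = -0.4941, V^q = -0.1387
step 3: k1 = (0.007010, -0.016607), k2 = (0.006259, -0.014933), k3 = (0.006302, -0.015034), k4 = (0.005641, -0.013538); V <- V + (h/6)(k1 + 2k2 + 2k3 + k4): V^p = -0.4920, V^q = -0.1437

Answer: V^p = -0.4920, V^q = -0.1437


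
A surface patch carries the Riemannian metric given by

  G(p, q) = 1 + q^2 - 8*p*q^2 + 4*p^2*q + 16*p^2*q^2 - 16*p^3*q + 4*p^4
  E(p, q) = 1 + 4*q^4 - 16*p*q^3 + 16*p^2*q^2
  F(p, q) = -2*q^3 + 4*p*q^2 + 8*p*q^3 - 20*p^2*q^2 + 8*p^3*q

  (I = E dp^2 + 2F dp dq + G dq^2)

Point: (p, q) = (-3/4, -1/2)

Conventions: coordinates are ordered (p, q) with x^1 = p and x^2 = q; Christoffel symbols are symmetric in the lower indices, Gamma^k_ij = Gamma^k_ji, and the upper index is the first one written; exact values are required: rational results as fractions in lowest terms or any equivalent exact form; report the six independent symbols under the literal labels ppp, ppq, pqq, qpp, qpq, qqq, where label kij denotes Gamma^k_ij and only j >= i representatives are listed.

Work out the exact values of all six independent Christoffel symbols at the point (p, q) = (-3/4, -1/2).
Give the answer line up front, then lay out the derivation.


Answer: Gamma_ppp = -128/177, Gamma_ppq = -64/177, Gamma_pqq = 256/177, Gamma_qpp = 112/177, Gamma_qpq = 56/177, Gamma_qqq = -224/177

E = 2, F = -7/8, G = 113/64 at the point
E_p = -4, E_q = -2, F_p = 3/4, F_q = 39/8, G_p = 7/4, G_q = -7
EG - F^2 = 177/64;  g^inv = (64/177) * [[113/64, 7/8], [7/8, 2]]
first-kind symbols [ij,l] = (1/2)(d_i g_jl + d_j g_il - d_l g_ij): [pp,p] = E_p/2 = -2, [pp,q] = F_p - E_q/2 = 7/4, [pq,p] = E_q/2 = -1, [pq,q] = G_p/2 = 7/8, [qq,p] = F_q - G_p/2 = 4, [qq,q] = G_q/2 = -7/2
Gamma^p_ij = (G*[ij,p] - F*[ij,q])/(EG - F^2), Gamma^q_ij = (E*[ij,q] - F*[ij,p])/(EG - F^2)


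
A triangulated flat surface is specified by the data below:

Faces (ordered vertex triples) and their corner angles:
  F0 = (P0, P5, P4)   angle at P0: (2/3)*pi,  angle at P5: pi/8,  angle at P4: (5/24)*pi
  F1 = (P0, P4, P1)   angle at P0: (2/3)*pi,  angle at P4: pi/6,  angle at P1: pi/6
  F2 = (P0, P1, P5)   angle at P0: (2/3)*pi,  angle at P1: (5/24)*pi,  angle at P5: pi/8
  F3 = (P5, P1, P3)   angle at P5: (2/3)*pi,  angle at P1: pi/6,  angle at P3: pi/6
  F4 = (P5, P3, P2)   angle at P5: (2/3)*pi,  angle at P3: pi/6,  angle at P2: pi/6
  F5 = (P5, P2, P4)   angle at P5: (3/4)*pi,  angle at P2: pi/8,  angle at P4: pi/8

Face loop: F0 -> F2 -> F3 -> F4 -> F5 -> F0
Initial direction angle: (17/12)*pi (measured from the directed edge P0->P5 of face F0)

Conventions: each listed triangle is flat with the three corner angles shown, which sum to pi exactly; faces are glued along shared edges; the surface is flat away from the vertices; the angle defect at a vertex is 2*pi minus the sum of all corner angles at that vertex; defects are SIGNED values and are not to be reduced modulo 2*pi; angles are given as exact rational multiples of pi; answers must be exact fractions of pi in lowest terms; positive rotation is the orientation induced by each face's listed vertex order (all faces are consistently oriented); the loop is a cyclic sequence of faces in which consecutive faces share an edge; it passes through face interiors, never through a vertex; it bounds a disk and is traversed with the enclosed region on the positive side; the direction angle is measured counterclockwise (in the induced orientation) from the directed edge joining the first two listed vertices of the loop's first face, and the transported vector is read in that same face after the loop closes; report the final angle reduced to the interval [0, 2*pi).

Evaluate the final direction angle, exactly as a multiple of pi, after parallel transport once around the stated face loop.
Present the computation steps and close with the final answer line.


enclosed vertex P5: corner angles sum to (7/3)*pi, defect = 2*pi - (7/3)*pi = -pi/3
the final direction is the initial angle plus the enclosed defects, taken mod 2*pi in the induced orientation
final angle = (17/12)*pi - pi/3 = (13/12)*pi (mod 2*pi)

Answer: final direction angle = (13/12)*pi
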